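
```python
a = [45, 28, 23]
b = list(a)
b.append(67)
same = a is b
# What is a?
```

After line 1: a = [45, 28, 23]
After line 2 (b = list(a) is a shallow copy, new object): a = [45, 28, 23], b = [45, 28, 23]
After line 3 (append only mutates b): a = [45, 28, 23], b = [45, 28, 23, 67]
After line 4 (same = a is b; different objects -> False): same = False

[45, 28, 23]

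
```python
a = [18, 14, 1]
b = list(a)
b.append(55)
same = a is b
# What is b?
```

After line 1: a = [18, 14, 1]
After line 2 (b = list(a) is a shallow copy, new object): a = [18, 14, 1], b = [18, 14, 1]
After line 3 (append only mutates b): a = [18, 14, 1], b = [18, 14, 1, 55]
After line 4 (same = a is b; different objects -> False): same = False

[18, 14, 1, 55]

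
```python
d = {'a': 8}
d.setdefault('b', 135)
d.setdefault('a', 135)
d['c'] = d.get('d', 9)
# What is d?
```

After line 1: d = {'a': 8}
After line 2 (setdefault adds 'b'=135): d = {'a': 8, 'b': 135}
After line 3 (setdefault 'a' no-op, already exists): d = {'a': 8, 'b': 135}
After line 4 (get('d', 9) returns default since 'd' not in d): d = {'a': 8, 'b': 135, 'c': 9}

{'a': 8, 'b': 135, 'c': 9}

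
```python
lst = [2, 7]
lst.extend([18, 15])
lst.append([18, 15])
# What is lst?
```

After line 1: lst = [2, 7]
After line 2 (extend unpacks [18, 15]): lst = [2, 7, 18, 15]
After line 3 (append adds [18, 15] as single element): lst = [2, 7, 18, 15, [18, 15]]

[2, 7, 18, 15, [18, 15]]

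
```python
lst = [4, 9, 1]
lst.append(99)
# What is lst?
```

[4, 9, 1, 99]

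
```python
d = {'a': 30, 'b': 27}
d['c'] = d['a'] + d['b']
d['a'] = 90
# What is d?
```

After line 1: d = {'a': 30, 'b': 27}
After line 2 (d['c'] = 30 + 27): d = {'a': 30, 'b': 27, 'c': 57}
After line 3: d = {'a': 90, 'b': 27, 'c': 57}

{'a': 90, 'b': 27, 'c': 57}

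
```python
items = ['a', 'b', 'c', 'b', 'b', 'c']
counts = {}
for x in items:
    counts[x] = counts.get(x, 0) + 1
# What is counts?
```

Initial: counts = {}, items = ['a', 'b', 'c', 'b', 'b', 'c']
See 'a': counts = {'a': 1}
See 'b': counts = {'a': 1, 'b': 1}
See 'c': counts = {'a': 1, 'b': 1, 'c': 1}
See 'b': counts = {'a': 1, 'b': 2, 'c': 1}
See 'b': counts = {'a': 1, 'b': 3, 'c': 1}
See 'c': counts = {'a': 1, 'b': 3, 'c': 2}

{'a': 1, 'b': 3, 'c': 2}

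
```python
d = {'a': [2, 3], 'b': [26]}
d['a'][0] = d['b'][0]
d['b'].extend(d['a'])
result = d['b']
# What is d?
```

After line 1: d = {'a': [2, 3], 'b': [26]}
After line 2 (a[0] = b[0] = 26): d = {'a': [26, 3], 'b': [26]}
After line 3 (b.extend(a) appends [26, 3]): d = {'a': [26, 3], 'b': [26, 26, 3]}
After line 4: result = d['b'] = [26, 26, 3]

{'a': [26, 3], 'b': [26, 26, 3]}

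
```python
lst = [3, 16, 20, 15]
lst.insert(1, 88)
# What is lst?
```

[3, 88, 16, 20, 15]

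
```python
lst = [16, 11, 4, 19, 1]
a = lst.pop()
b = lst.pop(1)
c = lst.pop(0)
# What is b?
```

After line 1: lst = [16, 11, 4, 19, 1]
After line 2 (pop() -> a = 1): lst = [16, 11, 4, 19]
After line 3 (pop(1) -> b = 11): lst = [16, 4, 19]
After line 4 (pop(0) -> c = 16): lst = [4, 19]

11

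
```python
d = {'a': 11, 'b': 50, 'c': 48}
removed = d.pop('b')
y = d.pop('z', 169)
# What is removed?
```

After line 1: d = {'a': 11, 'b': 50, 'c': 48}
After line 2 (pop 'b' returns 50): d = {'a': 11, 'c': 48}, removed = 50
After line 3 (pop 'z' missing, returns default 169): d = {'a': 11, 'c': 48}, y = 169

50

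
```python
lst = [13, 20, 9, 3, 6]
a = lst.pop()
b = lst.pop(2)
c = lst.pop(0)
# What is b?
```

After line 1: lst = [13, 20, 9, 3, 6]
After line 2 (pop() -> a = 6): lst = [13, 20, 9, 3]
After line 3 (pop(2) -> b = 9): lst = [13, 20, 3]
After line 4 (pop(0) -> c = 13): lst = [20, 3]

9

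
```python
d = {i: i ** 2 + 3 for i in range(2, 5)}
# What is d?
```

{2: 7, 3: 12, 4: 19}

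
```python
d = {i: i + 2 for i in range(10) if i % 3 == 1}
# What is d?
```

{1: 3, 4: 6, 7: 9}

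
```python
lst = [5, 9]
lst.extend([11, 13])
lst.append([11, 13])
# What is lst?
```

After line 1: lst = [5, 9]
After line 2 (extend unpacks [11, 13]): lst = [5, 9, 11, 13]
After line 3 (append adds [11, 13] as single element): lst = [5, 9, 11, 13, [11, 13]]

[5, 9, 11, 13, [11, 13]]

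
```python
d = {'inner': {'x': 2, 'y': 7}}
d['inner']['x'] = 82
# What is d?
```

After line 1: d = {'inner': {'x': 2, 'y': 7}}
After line 2 (inner x overwritten): d = {'inner': {'x': 82, 'y': 7}}

{'inner': {'x': 82, 'y': 7}}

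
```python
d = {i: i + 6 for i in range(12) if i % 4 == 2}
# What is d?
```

{2: 8, 6: 12, 10: 16}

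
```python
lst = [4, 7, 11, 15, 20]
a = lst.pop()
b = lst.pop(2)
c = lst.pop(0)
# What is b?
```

After line 1: lst = [4, 7, 11, 15, 20]
After line 2 (pop() -> a = 20): lst = [4, 7, 11, 15]
After line 3 (pop(2) -> b = 11): lst = [4, 7, 15]
After line 4 (pop(0) -> c = 4): lst = [7, 15]

11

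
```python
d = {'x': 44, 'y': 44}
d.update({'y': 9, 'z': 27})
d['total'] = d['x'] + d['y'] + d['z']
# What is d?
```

After line 1: d = {'x': 44, 'y': 44}
After line 2 (y overwritten, z added): d = {'x': 44, 'y': 9, 'z': 27}
After line 3 (total = 44 + 9 + 27 = 80): d = {'x': 44, 'y': 9, 'z': 27, 'total': 80}

{'x': 44, 'y': 9, 'z': 27, 'total': 80}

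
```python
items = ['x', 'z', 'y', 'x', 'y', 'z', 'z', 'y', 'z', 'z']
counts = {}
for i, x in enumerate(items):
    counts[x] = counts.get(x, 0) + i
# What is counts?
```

Initial: counts = {}, items = ['x', 'z', 'y', 'x', 'y', 'z', 'z', 'y', 'z', 'z']
i=0, x='x': counts = {'x': 0}
i=1, x='z': counts = {'x': 0, 'z': 1}
i=2, x='y': counts = {'x': 0, 'z': 1, 'y': 2}
i=3, x='x': counts = {'x': 3, 'z': 1, 'y': 2}
i=4, x='y': counts = {'x': 3, 'z': 1, 'y': 6}
i=5, x='z': counts = {'x': 3, 'z': 6, 'y': 6}
i=6, x='z': counts = {'x': 3, 'z': 12, 'y': 6}
i=7, x='y': counts = {'x': 3, 'z': 12, 'y': 13}
i=8, x='z': counts = {'x': 3, 'z': 20, 'y': 13}
i=9, x='z': counts = {'x': 3, 'z': 29, 'y': 13}

{'x': 3, 'z': 29, 'y': 13}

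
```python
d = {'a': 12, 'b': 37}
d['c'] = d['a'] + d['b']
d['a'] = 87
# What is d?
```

After line 1: d = {'a': 12, 'b': 37}
After line 2 (d['c'] = 12 + 37): d = {'a': 12, 'b': 37, 'c': 49}
After line 3: d = {'a': 87, 'b': 37, 'c': 49}

{'a': 87, 'b': 37, 'c': 49}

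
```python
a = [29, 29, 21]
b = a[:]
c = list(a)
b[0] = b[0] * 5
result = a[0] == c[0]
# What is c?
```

After line 1: a = [29, 29, 21]
After line 2 (b = a[:], copy): a = [29, 29, 21], b = [29, 29, 21]
After line 3 (c = list(a) is a copy, new object): c = [29, 29, 21]
After line 4 (b[0] = 29 * 5 = 145; only b mutates (copy)): a = [29, 29, 21], b = [145, 29, 21], c = [29, 29, 21]
After line 5 (a[0] = 29, c[0] = 29; result = True)

[29, 29, 21]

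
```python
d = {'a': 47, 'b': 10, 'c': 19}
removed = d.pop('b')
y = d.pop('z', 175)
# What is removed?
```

After line 1: d = {'a': 47, 'b': 10, 'c': 19}
After line 2 (pop 'b' returns 10): d = {'a': 47, 'c': 19}, removed = 10
After line 3 (pop 'z' missing, returns default 175): d = {'a': 47, 'c': 19}, y = 175

10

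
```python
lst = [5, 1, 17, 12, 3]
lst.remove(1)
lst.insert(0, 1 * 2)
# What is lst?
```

After line 1: lst = [5, 1, 17, 12, 3]
After line 2 (remove first 1): lst = [5, 17, 12, 3]
After line 3 (insert 2 at index 0): lst = [2, 5, 17, 12, 3]

[2, 5, 17, 12, 3]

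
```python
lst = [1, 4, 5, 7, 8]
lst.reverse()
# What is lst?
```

[8, 7, 5, 4, 1]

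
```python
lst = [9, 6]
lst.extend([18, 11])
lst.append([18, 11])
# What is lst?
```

After line 1: lst = [9, 6]
After line 2 (extend unpacks [18, 11]): lst = [9, 6, 18, 11]
After line 3 (append adds [18, 11] as single element): lst = [9, 6, 18, 11, [18, 11]]

[9, 6, 18, 11, [18, 11]]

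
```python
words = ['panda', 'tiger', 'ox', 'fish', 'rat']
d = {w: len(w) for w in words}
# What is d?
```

{'panda': 5, 'tiger': 5, 'ox': 2, 'fish': 4, 'rat': 3}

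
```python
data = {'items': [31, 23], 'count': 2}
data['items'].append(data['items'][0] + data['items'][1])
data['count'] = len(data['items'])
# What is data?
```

After line 1: data = {'items': [31, 23], 'count': 2}
After line 2 (append 31 + 23 = 54): data = {'items': [31, 23, 54], 'count': 2}
After line 3 (count = len(items) = 3): data = {'items': [31, 23, 54], 'count': 3}

{'items': [31, 23, 54], 'count': 3}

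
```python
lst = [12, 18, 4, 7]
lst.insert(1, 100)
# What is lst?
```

[12, 100, 18, 4, 7]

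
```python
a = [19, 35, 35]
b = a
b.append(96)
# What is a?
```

After line 1: a = [19, 35, 35]
After line 2 (b = a is an alias, same object): a = [19, 35, 35], b = [19, 35, 35]
After line 3 (b.append mutates the shared list): a = [19, 35, 35, 96], b = [19, 35, 35, 96]

[19, 35, 35, 96]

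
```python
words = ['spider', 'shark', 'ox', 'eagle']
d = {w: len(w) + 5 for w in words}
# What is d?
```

{'spider': 11, 'shark': 10, 'ox': 7, 'eagle': 10}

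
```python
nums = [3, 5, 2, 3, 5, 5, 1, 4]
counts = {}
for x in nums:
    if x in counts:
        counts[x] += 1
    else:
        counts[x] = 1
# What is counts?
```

Initial: counts = {}, nums = [3, 5, 2, 3, 5, 5, 1, 4]
See 3: counts = {3: 1}
See 5: counts = {3: 1, 5: 1}
See 2: counts = {3: 1, 5: 1, 2: 1}
See 3: counts = {3: 2, 5: 1, 2: 1}
See 5: counts = {3: 2, 5: 2, 2: 1}
See 5: counts = {3: 2, 5: 3, 2: 1}
See 1: counts = {3: 2, 5: 3, 2: 1, 1: 1}
See 4: counts = {3: 2, 5: 3, 2: 1, 1: 1, 4: 1}

{3: 2, 5: 3, 2: 1, 1: 1, 4: 1}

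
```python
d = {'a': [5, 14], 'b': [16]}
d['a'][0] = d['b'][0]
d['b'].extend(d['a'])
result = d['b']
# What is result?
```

After line 1: d = {'a': [5, 14], 'b': [16]}
After line 2 (a[0] = b[0] = 16): d = {'a': [16, 14], 'b': [16]}
After line 3 (b.extend(a) appends [16, 14]): d = {'a': [16, 14], 'b': [16, 16, 14]}
After line 4: result = d['b'] = [16, 16, 14]

[16, 16, 14]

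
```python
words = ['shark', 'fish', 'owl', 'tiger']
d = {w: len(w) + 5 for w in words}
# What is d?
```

{'shark': 10, 'fish': 9, 'owl': 8, 'tiger': 10}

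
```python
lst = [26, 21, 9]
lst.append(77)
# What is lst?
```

[26, 21, 9, 77]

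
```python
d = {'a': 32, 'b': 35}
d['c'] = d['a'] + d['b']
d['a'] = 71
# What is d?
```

After line 1: d = {'a': 32, 'b': 35}
After line 2 (d['c'] = 32 + 35): d = {'a': 32, 'b': 35, 'c': 67}
After line 3: d = {'a': 71, 'b': 35, 'c': 67}

{'a': 71, 'b': 35, 'c': 67}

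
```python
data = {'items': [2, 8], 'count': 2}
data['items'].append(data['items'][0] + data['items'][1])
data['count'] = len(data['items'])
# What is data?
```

After line 1: data = {'items': [2, 8], 'count': 2}
After line 2 (append 2 + 8 = 10): data = {'items': [2, 8, 10], 'count': 2}
After line 3 (count = len(items) = 3): data = {'items': [2, 8, 10], 'count': 3}

{'items': [2, 8, 10], 'count': 3}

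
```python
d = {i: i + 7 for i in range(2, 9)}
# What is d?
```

{2: 9, 3: 10, 4: 11, 5: 12, 6: 13, 7: 14, 8: 15}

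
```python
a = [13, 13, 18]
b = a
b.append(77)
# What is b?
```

After line 1: a = [13, 13, 18]
After line 2 (b = a is an alias, same object): a = [13, 13, 18], b = [13, 13, 18]
After line 3 (b.append mutates the shared list): a = [13, 13, 18, 77], b = [13, 13, 18, 77]

[13, 13, 18, 77]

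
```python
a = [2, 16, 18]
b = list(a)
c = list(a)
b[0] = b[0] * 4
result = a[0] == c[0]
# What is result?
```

After line 1: a = [2, 16, 18]
After line 2 (b = list(a), copy): a = [2, 16, 18], b = [2, 16, 18]
After line 3 (c = list(a) is a copy, new object): c = [2, 16, 18]
After line 4 (b[0] = 2 * 4 = 8; only b mutates (copy)): a = [2, 16, 18], b = [8, 16, 18], c = [2, 16, 18]
After line 5 (a[0] = 2, c[0] = 2; result = True)

True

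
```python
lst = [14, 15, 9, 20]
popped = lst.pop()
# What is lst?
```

[14, 15, 9]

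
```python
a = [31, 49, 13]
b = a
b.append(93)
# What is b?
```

After line 1: a = [31, 49, 13]
After line 2 (b = a is an alias, same object): a = [31, 49, 13], b = [31, 49, 13]
After line 3 (b.append mutates the shared list): a = [31, 49, 13, 93], b = [31, 49, 13, 93]

[31, 49, 13, 93]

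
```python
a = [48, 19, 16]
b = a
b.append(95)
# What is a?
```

After line 1: a = [48, 19, 16]
After line 2 (b = a is an alias, same object): a = [48, 19, 16], b = [48, 19, 16]
After line 3 (b.append mutates the shared list): a = [48, 19, 16, 95], b = [48, 19, 16, 95]

[48, 19, 16, 95]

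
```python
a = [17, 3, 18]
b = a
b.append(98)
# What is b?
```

After line 1: a = [17, 3, 18]
After line 2 (b = a is an alias, same object): a = [17, 3, 18], b = [17, 3, 18]
After line 3 (b.append mutates the shared list): a = [17, 3, 18, 98], b = [17, 3, 18, 98]

[17, 3, 18, 98]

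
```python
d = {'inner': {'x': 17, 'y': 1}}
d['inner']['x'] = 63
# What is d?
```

After line 1: d = {'inner': {'x': 17, 'y': 1}}
After line 2 (inner x overwritten): d = {'inner': {'x': 63, 'y': 1}}

{'inner': {'x': 63, 'y': 1}}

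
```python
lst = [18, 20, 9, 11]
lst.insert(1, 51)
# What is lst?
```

[18, 51, 20, 9, 11]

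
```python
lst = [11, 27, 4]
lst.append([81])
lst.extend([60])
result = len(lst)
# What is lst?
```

After line 1: lst = [11, 27, 4]
After line 2 (append adds [81] as single element): lst = [11, 27, 4, [81]]
After line 3 (extend unpacks [60], adds 60): lst = [11, 27, 4, [81], 60]
After line 4: result = len(lst) = 5

[11, 27, 4, [81], 60]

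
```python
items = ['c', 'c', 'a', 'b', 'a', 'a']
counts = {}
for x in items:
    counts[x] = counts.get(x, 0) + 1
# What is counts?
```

Initial: counts = {}, items = ['c', 'c', 'a', 'b', 'a', 'a']
See 'c': counts = {'c': 1}
See 'c': counts = {'c': 2}
See 'a': counts = {'c': 2, 'a': 1}
See 'b': counts = {'c': 2, 'a': 1, 'b': 1}
See 'a': counts = {'c': 2, 'a': 2, 'b': 1}
See 'a': counts = {'c': 2, 'a': 3, 'b': 1}

{'c': 2, 'a': 3, 'b': 1}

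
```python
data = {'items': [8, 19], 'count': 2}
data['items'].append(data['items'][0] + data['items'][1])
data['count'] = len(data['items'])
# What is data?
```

After line 1: data = {'items': [8, 19], 'count': 2}
After line 2 (append 8 + 19 = 27): data = {'items': [8, 19, 27], 'count': 2}
After line 3 (count = len(items) = 3): data = {'items': [8, 19, 27], 'count': 3}

{'items': [8, 19, 27], 'count': 3}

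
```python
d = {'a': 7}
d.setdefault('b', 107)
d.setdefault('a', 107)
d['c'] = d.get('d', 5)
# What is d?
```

After line 1: d = {'a': 7}
After line 2 (setdefault adds 'b'=107): d = {'a': 7, 'b': 107}
After line 3 (setdefault 'a' no-op, already exists): d = {'a': 7, 'b': 107}
After line 4 (get('d', 5) returns default since 'd' not in d): d = {'a': 7, 'b': 107, 'c': 5}

{'a': 7, 'b': 107, 'c': 5}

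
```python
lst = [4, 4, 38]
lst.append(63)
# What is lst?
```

[4, 4, 38, 63]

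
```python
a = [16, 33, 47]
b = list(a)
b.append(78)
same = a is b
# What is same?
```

After line 1: a = [16, 33, 47]
After line 2 (b = list(a) is a shallow copy, new object): a = [16, 33, 47], b = [16, 33, 47]
After line 3 (append only mutates b): a = [16, 33, 47], b = [16, 33, 47, 78]
After line 4 (same = a is b; different objects -> False): same = False

False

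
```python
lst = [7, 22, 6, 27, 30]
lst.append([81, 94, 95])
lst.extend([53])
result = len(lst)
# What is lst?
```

After line 1: lst = [7, 22, 6, 27, 30]
After line 2 (append adds [81, 94, 95] as single element): lst = [7, 22, 6, 27, 30, [81, 94, 95]]
After line 3 (extend unpacks [53], adds 53): lst = [7, 22, 6, 27, 30, [81, 94, 95], 53]
After line 4: result = len(lst) = 7

[7, 22, 6, 27, 30, [81, 94, 95], 53]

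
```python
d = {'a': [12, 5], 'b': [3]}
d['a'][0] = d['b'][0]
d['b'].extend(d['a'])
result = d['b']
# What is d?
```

After line 1: d = {'a': [12, 5], 'b': [3]}
After line 2 (a[0] = b[0] = 3): d = {'a': [3, 5], 'b': [3]}
After line 3 (b.extend(a) appends [3, 5]): d = {'a': [3, 5], 'b': [3, 3, 5]}
After line 4: result = d['b'] = [3, 3, 5]

{'a': [3, 5], 'b': [3, 3, 5]}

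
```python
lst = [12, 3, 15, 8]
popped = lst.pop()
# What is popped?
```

8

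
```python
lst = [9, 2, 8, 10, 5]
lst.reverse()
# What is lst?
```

[5, 10, 8, 2, 9]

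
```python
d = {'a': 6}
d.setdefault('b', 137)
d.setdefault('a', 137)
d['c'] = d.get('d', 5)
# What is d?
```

After line 1: d = {'a': 6}
After line 2 (setdefault adds 'b'=137): d = {'a': 6, 'b': 137}
After line 3 (setdefault 'a' no-op, already exists): d = {'a': 6, 'b': 137}
After line 4 (get('d', 5) returns default since 'd' not in d): d = {'a': 6, 'b': 137, 'c': 5}

{'a': 6, 'b': 137, 'c': 5}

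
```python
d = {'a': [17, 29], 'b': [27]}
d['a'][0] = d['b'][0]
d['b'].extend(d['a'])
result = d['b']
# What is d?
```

After line 1: d = {'a': [17, 29], 'b': [27]}
After line 2 (a[0] = b[0] = 27): d = {'a': [27, 29], 'b': [27]}
After line 3 (b.extend(a) appends [27, 29]): d = {'a': [27, 29], 'b': [27, 27, 29]}
After line 4: result = d['b'] = [27, 27, 29]

{'a': [27, 29], 'b': [27, 27, 29]}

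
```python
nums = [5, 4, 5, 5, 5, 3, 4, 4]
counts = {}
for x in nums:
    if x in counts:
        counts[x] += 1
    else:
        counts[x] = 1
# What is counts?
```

Initial: counts = {}, nums = [5, 4, 5, 5, 5, 3, 4, 4]
See 5: counts = {5: 1}
See 4: counts = {5: 1, 4: 1}
See 5: counts = {5: 2, 4: 1}
See 5: counts = {5: 3, 4: 1}
See 5: counts = {5: 4, 4: 1}
See 3: counts = {5: 4, 4: 1, 3: 1}
See 4: counts = {5: 4, 4: 2, 3: 1}
See 4: counts = {5: 4, 4: 3, 3: 1}

{5: 4, 4: 3, 3: 1}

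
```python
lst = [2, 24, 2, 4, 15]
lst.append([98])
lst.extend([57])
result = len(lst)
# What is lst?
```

After line 1: lst = [2, 24, 2, 4, 15]
After line 2 (append adds [98] as single element): lst = [2, 24, 2, 4, 15, [98]]
After line 3 (extend unpacks [57], adds 57): lst = [2, 24, 2, 4, 15, [98], 57]
After line 4: result = len(lst) = 7

[2, 24, 2, 4, 15, [98], 57]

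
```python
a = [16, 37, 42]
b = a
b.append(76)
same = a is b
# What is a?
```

After line 1: a = [16, 37, 42]
After line 2 (b = a is an alias, same object): a = [16, 37, 42], b = [16, 37, 42]
After line 3 (b.append mutates the shared list): a = [16, 37, 42, 76], b = [16, 37, 42, 76]
After line 4 (same = a is b; same object -> True): same = True

[16, 37, 42, 76]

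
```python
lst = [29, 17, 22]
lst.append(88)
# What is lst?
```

[29, 17, 22, 88]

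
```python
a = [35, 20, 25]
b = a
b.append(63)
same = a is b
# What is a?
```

After line 1: a = [35, 20, 25]
After line 2 (b = a is an alias, same object): a = [35, 20, 25], b = [35, 20, 25]
After line 3 (b.append mutates the shared list): a = [35, 20, 25, 63], b = [35, 20, 25, 63]
After line 4 (same = a is b; same object -> True): same = True

[35, 20, 25, 63]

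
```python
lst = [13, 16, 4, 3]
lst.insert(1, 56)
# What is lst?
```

[13, 56, 16, 4, 3]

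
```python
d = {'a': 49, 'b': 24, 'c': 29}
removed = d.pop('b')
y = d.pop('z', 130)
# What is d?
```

After line 1: d = {'a': 49, 'b': 24, 'c': 29}
After line 2 (pop 'b' returns 24): d = {'a': 49, 'c': 29}, removed = 24
After line 3 (pop 'z' missing, returns default 130): d = {'a': 49, 'c': 29}, y = 130

{'a': 49, 'c': 29}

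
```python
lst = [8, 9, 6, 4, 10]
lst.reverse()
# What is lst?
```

[10, 4, 6, 9, 8]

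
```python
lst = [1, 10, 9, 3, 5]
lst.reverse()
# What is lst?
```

[5, 3, 9, 10, 1]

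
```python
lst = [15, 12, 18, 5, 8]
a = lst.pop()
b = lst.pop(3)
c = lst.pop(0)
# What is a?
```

After line 1: lst = [15, 12, 18, 5, 8]
After line 2 (pop() -> a = 8): lst = [15, 12, 18, 5]
After line 3 (pop(3) -> b = 5): lst = [15, 12, 18]
After line 4 (pop(0) -> c = 15): lst = [12, 18]

8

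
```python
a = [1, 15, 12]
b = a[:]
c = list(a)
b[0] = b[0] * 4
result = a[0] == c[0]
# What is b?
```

After line 1: a = [1, 15, 12]
After line 2 (b = a[:], copy): a = [1, 15, 12], b = [1, 15, 12]
After line 3 (c = list(a) is a copy, new object): c = [1, 15, 12]
After line 4 (b[0] = 1 * 4 = 4; only b mutates (copy)): a = [1, 15, 12], b = [4, 15, 12], c = [1, 15, 12]
After line 5 (a[0] = 1, c[0] = 1; result = True)

[4, 15, 12]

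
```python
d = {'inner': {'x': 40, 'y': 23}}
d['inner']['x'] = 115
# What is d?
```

After line 1: d = {'inner': {'x': 40, 'y': 23}}
After line 2 (inner x overwritten): d = {'inner': {'x': 115, 'y': 23}}

{'inner': {'x': 115, 'y': 23}}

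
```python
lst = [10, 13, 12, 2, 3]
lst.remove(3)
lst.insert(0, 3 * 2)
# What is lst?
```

After line 1: lst = [10, 13, 12, 2, 3]
After line 2 (remove first 3): lst = [10, 13, 12, 2]
After line 3 (insert 6 at index 0): lst = [6, 10, 13, 12, 2]

[6, 10, 13, 12, 2]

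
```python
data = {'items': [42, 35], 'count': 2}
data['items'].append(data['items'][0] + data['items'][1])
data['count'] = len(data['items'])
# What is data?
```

After line 1: data = {'items': [42, 35], 'count': 2}
After line 2 (append 42 + 35 = 77): data = {'items': [42, 35, 77], 'count': 2}
After line 3 (count = len(items) = 3): data = {'items': [42, 35, 77], 'count': 3}

{'items': [42, 35, 77], 'count': 3}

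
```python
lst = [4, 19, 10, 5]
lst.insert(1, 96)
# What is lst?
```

[4, 96, 19, 10, 5]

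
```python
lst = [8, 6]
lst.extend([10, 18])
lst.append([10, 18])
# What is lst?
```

After line 1: lst = [8, 6]
After line 2 (extend unpacks [10, 18]): lst = [8, 6, 10, 18]
After line 3 (append adds [10, 18] as single element): lst = [8, 6, 10, 18, [10, 18]]

[8, 6, 10, 18, [10, 18]]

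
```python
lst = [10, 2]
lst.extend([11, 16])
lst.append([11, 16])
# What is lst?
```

After line 1: lst = [10, 2]
After line 2 (extend unpacks [11, 16]): lst = [10, 2, 11, 16]
After line 3 (append adds [11, 16] as single element): lst = [10, 2, 11, 16, [11, 16]]

[10, 2, 11, 16, [11, 16]]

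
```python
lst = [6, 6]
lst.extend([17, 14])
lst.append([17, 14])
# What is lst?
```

After line 1: lst = [6, 6]
After line 2 (extend unpacks [17, 14]): lst = [6, 6, 17, 14]
After line 3 (append adds [17, 14] as single element): lst = [6, 6, 17, 14, [17, 14]]

[6, 6, 17, 14, [17, 14]]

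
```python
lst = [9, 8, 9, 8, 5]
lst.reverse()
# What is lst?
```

[5, 8, 9, 8, 9]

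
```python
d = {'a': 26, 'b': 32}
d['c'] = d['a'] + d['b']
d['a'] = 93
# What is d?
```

After line 1: d = {'a': 26, 'b': 32}
After line 2 (d['c'] = 26 + 32): d = {'a': 26, 'b': 32, 'c': 58}
After line 3: d = {'a': 93, 'b': 32, 'c': 58}

{'a': 93, 'b': 32, 'c': 58}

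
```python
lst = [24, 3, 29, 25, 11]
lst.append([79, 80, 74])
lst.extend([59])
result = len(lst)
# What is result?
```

After line 1: lst = [24, 3, 29, 25, 11]
After line 2 (append adds [79, 80, 74] as single element): lst = [24, 3, 29, 25, 11, [79, 80, 74]]
After line 3 (extend unpacks [59], adds 59): lst = [24, 3, 29, 25, 11, [79, 80, 74], 59]
After line 4: result = len(lst) = 7

7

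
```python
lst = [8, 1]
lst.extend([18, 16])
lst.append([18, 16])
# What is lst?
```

After line 1: lst = [8, 1]
After line 2 (extend unpacks [18, 16]): lst = [8, 1, 18, 16]
After line 3 (append adds [18, 16] as single element): lst = [8, 1, 18, 16, [18, 16]]

[8, 1, 18, 16, [18, 16]]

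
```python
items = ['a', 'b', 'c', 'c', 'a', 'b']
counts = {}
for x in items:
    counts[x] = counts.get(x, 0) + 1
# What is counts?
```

Initial: counts = {}, items = ['a', 'b', 'c', 'c', 'a', 'b']
See 'a': counts = {'a': 1}
See 'b': counts = {'a': 1, 'b': 1}
See 'c': counts = {'a': 1, 'b': 1, 'c': 1}
See 'c': counts = {'a': 1, 'b': 1, 'c': 2}
See 'a': counts = {'a': 2, 'b': 1, 'c': 2}
See 'b': counts = {'a': 2, 'b': 2, 'c': 2}

{'a': 2, 'b': 2, 'c': 2}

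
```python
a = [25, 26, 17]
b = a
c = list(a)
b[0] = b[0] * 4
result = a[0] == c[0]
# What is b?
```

After line 1: a = [25, 26, 17]
After line 2 (b = a, alias): a = [25, 26, 17], b = [25, 26, 17]
After line 3 (c = list(a) is a copy, new object): c = [25, 26, 17]
After line 4 (b[0] = 25 * 4 = 100; mutates shared a/b): a = b = [100, 26, 17], c = [25, 26, 17]
After line 5 (a[0] = 100, c[0] = 25; result = False)

[100, 26, 17]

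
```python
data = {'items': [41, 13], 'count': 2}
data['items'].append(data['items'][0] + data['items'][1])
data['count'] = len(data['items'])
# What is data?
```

After line 1: data = {'items': [41, 13], 'count': 2}
After line 2 (append 41 + 13 = 54): data = {'items': [41, 13, 54], 'count': 2}
After line 3 (count = len(items) = 3): data = {'items': [41, 13, 54], 'count': 3}

{'items': [41, 13, 54], 'count': 3}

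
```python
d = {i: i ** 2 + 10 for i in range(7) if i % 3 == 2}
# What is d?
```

{2: 14, 5: 35}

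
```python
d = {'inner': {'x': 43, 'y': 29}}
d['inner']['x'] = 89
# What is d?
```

After line 1: d = {'inner': {'x': 43, 'y': 29}}
After line 2 (inner x overwritten): d = {'inner': {'x': 89, 'y': 29}}

{'inner': {'x': 89, 'y': 29}}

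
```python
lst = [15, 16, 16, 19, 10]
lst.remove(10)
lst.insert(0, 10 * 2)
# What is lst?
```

After line 1: lst = [15, 16, 16, 19, 10]
After line 2 (remove first 10): lst = [15, 16, 16, 19]
After line 3 (insert 20 at index 0): lst = [20, 15, 16, 16, 19]

[20, 15, 16, 16, 19]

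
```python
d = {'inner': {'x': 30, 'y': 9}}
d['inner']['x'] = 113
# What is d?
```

After line 1: d = {'inner': {'x': 30, 'y': 9}}
After line 2 (inner x overwritten): d = {'inner': {'x': 113, 'y': 9}}

{'inner': {'x': 113, 'y': 9}}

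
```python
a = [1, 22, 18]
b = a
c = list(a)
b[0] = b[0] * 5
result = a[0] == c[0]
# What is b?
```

After line 1: a = [1, 22, 18]
After line 2 (b = a, alias): a = [1, 22, 18], b = [1, 22, 18]
After line 3 (c = list(a) is a copy, new object): c = [1, 22, 18]
After line 4 (b[0] = 1 * 5 = 5; mutates shared a/b): a = b = [5, 22, 18], c = [1, 22, 18]
After line 5 (a[0] = 5, c[0] = 1; result = False)

[5, 22, 18]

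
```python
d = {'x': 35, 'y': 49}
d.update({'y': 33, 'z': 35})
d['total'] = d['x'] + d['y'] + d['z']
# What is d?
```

After line 1: d = {'x': 35, 'y': 49}
After line 2 (y overwritten, z added): d = {'x': 35, 'y': 33, 'z': 35}
After line 3 (total = 35 + 33 + 35 = 103): d = {'x': 35, 'y': 33, 'z': 35, 'total': 103}

{'x': 35, 'y': 33, 'z': 35, 'total': 103}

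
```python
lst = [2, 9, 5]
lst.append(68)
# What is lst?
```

[2, 9, 5, 68]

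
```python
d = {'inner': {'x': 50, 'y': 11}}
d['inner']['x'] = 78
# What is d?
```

After line 1: d = {'inner': {'x': 50, 'y': 11}}
After line 2 (inner x overwritten): d = {'inner': {'x': 78, 'y': 11}}

{'inner': {'x': 78, 'y': 11}}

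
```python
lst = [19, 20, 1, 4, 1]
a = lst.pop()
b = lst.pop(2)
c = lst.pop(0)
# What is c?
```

After line 1: lst = [19, 20, 1, 4, 1]
After line 2 (pop() -> a = 1): lst = [19, 20, 1, 4]
After line 3 (pop(2) -> b = 1): lst = [19, 20, 4]
After line 4 (pop(0) -> c = 19): lst = [20, 4]

19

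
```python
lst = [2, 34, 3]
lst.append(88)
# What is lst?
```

[2, 34, 3, 88]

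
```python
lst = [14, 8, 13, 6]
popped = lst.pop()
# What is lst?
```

[14, 8, 13]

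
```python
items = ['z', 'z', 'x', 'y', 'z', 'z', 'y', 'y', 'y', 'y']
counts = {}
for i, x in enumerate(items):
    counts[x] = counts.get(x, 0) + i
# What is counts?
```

Initial: counts = {}, items = ['z', 'z', 'x', 'y', 'z', 'z', 'y', 'y', 'y', 'y']
i=0, x='z': counts = {'z': 0}
i=1, x='z': counts = {'z': 1}
i=2, x='x': counts = {'z': 1, 'x': 2}
i=3, x='y': counts = {'z': 1, 'x': 2, 'y': 3}
i=4, x='z': counts = {'z': 5, 'x': 2, 'y': 3}
i=5, x='z': counts = {'z': 10, 'x': 2, 'y': 3}
i=6, x='y': counts = {'z': 10, 'x': 2, 'y': 9}
i=7, x='y': counts = {'z': 10, 'x': 2, 'y': 16}
i=8, x='y': counts = {'z': 10, 'x': 2, 'y': 24}
i=9, x='y': counts = {'z': 10, 'x': 2, 'y': 33}

{'z': 10, 'x': 2, 'y': 33}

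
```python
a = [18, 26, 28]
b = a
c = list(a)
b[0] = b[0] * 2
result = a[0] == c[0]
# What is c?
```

After line 1: a = [18, 26, 28]
After line 2 (b = a, alias): a = [18, 26, 28], b = [18, 26, 28]
After line 3 (c = list(a) is a copy, new object): c = [18, 26, 28]
After line 4 (b[0] = 18 * 2 = 36; mutates shared a/b): a = b = [36, 26, 28], c = [18, 26, 28]
After line 5 (a[0] = 36, c[0] = 18; result = False)

[18, 26, 28]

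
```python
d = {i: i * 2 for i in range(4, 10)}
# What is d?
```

{4: 8, 5: 10, 6: 12, 7: 14, 8: 16, 9: 18}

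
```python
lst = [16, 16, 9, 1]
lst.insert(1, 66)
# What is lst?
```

[16, 66, 16, 9, 1]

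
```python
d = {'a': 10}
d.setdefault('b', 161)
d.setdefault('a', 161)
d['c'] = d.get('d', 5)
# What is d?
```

After line 1: d = {'a': 10}
After line 2 (setdefault adds 'b'=161): d = {'a': 10, 'b': 161}
After line 3 (setdefault 'a' no-op, already exists): d = {'a': 10, 'b': 161}
After line 4 (get('d', 5) returns default since 'd' not in d): d = {'a': 10, 'b': 161, 'c': 5}

{'a': 10, 'b': 161, 'c': 5}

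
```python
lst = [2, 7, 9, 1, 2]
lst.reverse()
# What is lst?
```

[2, 1, 9, 7, 2]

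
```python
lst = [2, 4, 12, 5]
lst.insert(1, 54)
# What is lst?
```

[2, 54, 4, 12, 5]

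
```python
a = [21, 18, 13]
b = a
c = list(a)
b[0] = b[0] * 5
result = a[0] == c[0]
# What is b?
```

After line 1: a = [21, 18, 13]
After line 2 (b = a, alias): a = [21, 18, 13], b = [21, 18, 13]
After line 3 (c = list(a) is a copy, new object): c = [21, 18, 13]
After line 4 (b[0] = 21 * 5 = 105; mutates shared a/b): a = b = [105, 18, 13], c = [21, 18, 13]
After line 5 (a[0] = 105, c[0] = 21; result = False)

[105, 18, 13]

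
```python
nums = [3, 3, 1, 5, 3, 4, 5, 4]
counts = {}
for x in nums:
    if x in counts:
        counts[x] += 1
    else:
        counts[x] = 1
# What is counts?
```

Initial: counts = {}, nums = [3, 3, 1, 5, 3, 4, 5, 4]
See 3: counts = {3: 1}
See 3: counts = {3: 2}
See 1: counts = {3: 2, 1: 1}
See 5: counts = {3: 2, 1: 1, 5: 1}
See 3: counts = {3: 3, 1: 1, 5: 1}
See 4: counts = {3: 3, 1: 1, 5: 1, 4: 1}
See 5: counts = {3: 3, 1: 1, 5: 2, 4: 1}
See 4: counts = {3: 3, 1: 1, 5: 2, 4: 2}

{3: 3, 1: 1, 5: 2, 4: 2}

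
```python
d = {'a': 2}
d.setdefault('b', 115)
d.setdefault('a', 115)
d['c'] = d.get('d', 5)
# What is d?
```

After line 1: d = {'a': 2}
After line 2 (setdefault adds 'b'=115): d = {'a': 2, 'b': 115}
After line 3 (setdefault 'a' no-op, already exists): d = {'a': 2, 'b': 115}
After line 4 (get('d', 5) returns default since 'd' not in d): d = {'a': 2, 'b': 115, 'c': 5}

{'a': 2, 'b': 115, 'c': 5}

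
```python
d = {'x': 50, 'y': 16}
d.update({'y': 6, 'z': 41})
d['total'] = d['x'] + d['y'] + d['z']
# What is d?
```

After line 1: d = {'x': 50, 'y': 16}
After line 2 (y overwritten, z added): d = {'x': 50, 'y': 6, 'z': 41}
After line 3 (total = 50 + 6 + 41 = 97): d = {'x': 50, 'y': 6, 'z': 41, 'total': 97}

{'x': 50, 'y': 6, 'z': 41, 'total': 97}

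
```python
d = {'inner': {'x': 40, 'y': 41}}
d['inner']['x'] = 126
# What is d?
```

After line 1: d = {'inner': {'x': 40, 'y': 41}}
After line 2 (inner x overwritten): d = {'inner': {'x': 126, 'y': 41}}

{'inner': {'x': 126, 'y': 41}}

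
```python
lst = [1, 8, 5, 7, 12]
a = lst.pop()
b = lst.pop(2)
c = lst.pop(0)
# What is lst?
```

After line 1: lst = [1, 8, 5, 7, 12]
After line 2 (pop() -> a = 12): lst = [1, 8, 5, 7]
After line 3 (pop(2) -> b = 5): lst = [1, 8, 7]
After line 4 (pop(0) -> c = 1): lst = [8, 7]

[8, 7]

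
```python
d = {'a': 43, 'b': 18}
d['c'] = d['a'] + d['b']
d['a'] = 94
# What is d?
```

After line 1: d = {'a': 43, 'b': 18}
After line 2 (d['c'] = 43 + 18): d = {'a': 43, 'b': 18, 'c': 61}
After line 3: d = {'a': 94, 'b': 18, 'c': 61}

{'a': 94, 'b': 18, 'c': 61}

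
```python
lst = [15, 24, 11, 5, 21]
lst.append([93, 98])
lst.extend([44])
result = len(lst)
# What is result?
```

After line 1: lst = [15, 24, 11, 5, 21]
After line 2 (append adds [93, 98] as single element): lst = [15, 24, 11, 5, 21, [93, 98]]
After line 3 (extend unpacks [44], adds 44): lst = [15, 24, 11, 5, 21, [93, 98], 44]
After line 4: result = len(lst) = 7

7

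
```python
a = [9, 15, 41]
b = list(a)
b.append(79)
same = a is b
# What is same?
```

After line 1: a = [9, 15, 41]
After line 2 (b = list(a) is a shallow copy, new object): a = [9, 15, 41], b = [9, 15, 41]
After line 3 (append only mutates b): a = [9, 15, 41], b = [9, 15, 41, 79]
After line 4 (same = a is b; different objects -> False): same = False

False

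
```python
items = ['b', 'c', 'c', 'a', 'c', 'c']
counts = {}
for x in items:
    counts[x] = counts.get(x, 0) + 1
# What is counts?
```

Initial: counts = {}, items = ['b', 'c', 'c', 'a', 'c', 'c']
See 'b': counts = {'b': 1}
See 'c': counts = {'b': 1, 'c': 1}
See 'c': counts = {'b': 1, 'c': 2}
See 'a': counts = {'b': 1, 'c': 2, 'a': 1}
See 'c': counts = {'b': 1, 'c': 3, 'a': 1}
See 'c': counts = {'b': 1, 'c': 4, 'a': 1}

{'b': 1, 'c': 4, 'a': 1}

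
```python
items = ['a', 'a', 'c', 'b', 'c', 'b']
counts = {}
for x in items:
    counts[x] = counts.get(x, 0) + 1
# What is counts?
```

Initial: counts = {}, items = ['a', 'a', 'c', 'b', 'c', 'b']
See 'a': counts = {'a': 1}
See 'a': counts = {'a': 2}
See 'c': counts = {'a': 2, 'c': 1}
See 'b': counts = {'a': 2, 'c': 1, 'b': 1}
See 'c': counts = {'a': 2, 'c': 2, 'b': 1}
See 'b': counts = {'a': 2, 'c': 2, 'b': 2}

{'a': 2, 'c': 2, 'b': 2}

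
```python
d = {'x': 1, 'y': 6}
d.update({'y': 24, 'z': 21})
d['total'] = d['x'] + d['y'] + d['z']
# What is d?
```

After line 1: d = {'x': 1, 'y': 6}
After line 2 (y overwritten, z added): d = {'x': 1, 'y': 24, 'z': 21}
After line 3 (total = 1 + 24 + 21 = 46): d = {'x': 1, 'y': 24, 'z': 21, 'total': 46}

{'x': 1, 'y': 24, 'z': 21, 'total': 46}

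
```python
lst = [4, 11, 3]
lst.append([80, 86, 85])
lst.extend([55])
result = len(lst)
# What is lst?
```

After line 1: lst = [4, 11, 3]
After line 2 (append adds [80, 86, 85] as single element): lst = [4, 11, 3, [80, 86, 85]]
After line 3 (extend unpacks [55], adds 55): lst = [4, 11, 3, [80, 86, 85], 55]
After line 4: result = len(lst) = 5

[4, 11, 3, [80, 86, 85], 55]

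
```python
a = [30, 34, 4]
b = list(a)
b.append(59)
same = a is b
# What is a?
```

After line 1: a = [30, 34, 4]
After line 2 (b = list(a) is a shallow copy, new object): a = [30, 34, 4], b = [30, 34, 4]
After line 3 (append only mutates b): a = [30, 34, 4], b = [30, 34, 4, 59]
After line 4 (same = a is b; different objects -> False): same = False

[30, 34, 4]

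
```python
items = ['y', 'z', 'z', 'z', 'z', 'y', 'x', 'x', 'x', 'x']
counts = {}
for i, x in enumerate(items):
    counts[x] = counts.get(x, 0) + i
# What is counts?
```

Initial: counts = {}, items = ['y', 'z', 'z', 'z', 'z', 'y', 'x', 'x', 'x', 'x']
i=0, x='y': counts = {'y': 0}
i=1, x='z': counts = {'y': 0, 'z': 1}
i=2, x='z': counts = {'y': 0, 'z': 3}
i=3, x='z': counts = {'y': 0, 'z': 6}
i=4, x='z': counts = {'y': 0, 'z': 10}
i=5, x='y': counts = {'y': 5, 'z': 10}
i=6, x='x': counts = {'y': 5, 'z': 10, 'x': 6}
i=7, x='x': counts = {'y': 5, 'z': 10, 'x': 13}
i=8, x='x': counts = {'y': 5, 'z': 10, 'x': 21}
i=9, x='x': counts = {'y': 5, 'z': 10, 'x': 30}

{'y': 5, 'z': 10, 'x': 30}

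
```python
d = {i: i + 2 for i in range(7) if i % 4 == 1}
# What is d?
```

{1: 3, 5: 7}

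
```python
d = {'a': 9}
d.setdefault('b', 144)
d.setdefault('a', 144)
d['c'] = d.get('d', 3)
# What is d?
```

After line 1: d = {'a': 9}
After line 2 (setdefault adds 'b'=144): d = {'a': 9, 'b': 144}
After line 3 (setdefault 'a' no-op, already exists): d = {'a': 9, 'b': 144}
After line 4 (get('d', 3) returns default since 'd' not in d): d = {'a': 9, 'b': 144, 'c': 3}

{'a': 9, 'b': 144, 'c': 3}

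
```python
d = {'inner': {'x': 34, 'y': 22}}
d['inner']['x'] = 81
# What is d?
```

After line 1: d = {'inner': {'x': 34, 'y': 22}}
After line 2 (inner x overwritten): d = {'inner': {'x': 81, 'y': 22}}

{'inner': {'x': 81, 'y': 22}}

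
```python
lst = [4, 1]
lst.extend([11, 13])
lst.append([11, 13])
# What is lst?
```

After line 1: lst = [4, 1]
After line 2 (extend unpacks [11, 13]): lst = [4, 1, 11, 13]
After line 3 (append adds [11, 13] as single element): lst = [4, 1, 11, 13, [11, 13]]

[4, 1, 11, 13, [11, 13]]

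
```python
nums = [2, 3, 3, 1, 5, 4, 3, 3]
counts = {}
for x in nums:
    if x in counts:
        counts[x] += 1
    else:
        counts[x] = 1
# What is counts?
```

Initial: counts = {}, nums = [2, 3, 3, 1, 5, 4, 3, 3]
See 2: counts = {2: 1}
See 3: counts = {2: 1, 3: 1}
See 3: counts = {2: 1, 3: 2}
See 1: counts = {2: 1, 3: 2, 1: 1}
See 5: counts = {2: 1, 3: 2, 1: 1, 5: 1}
See 4: counts = {2: 1, 3: 2, 1: 1, 5: 1, 4: 1}
See 3: counts = {2: 1, 3: 3, 1: 1, 5: 1, 4: 1}
See 3: counts = {2: 1, 3: 4, 1: 1, 5: 1, 4: 1}

{2: 1, 3: 4, 1: 1, 5: 1, 4: 1}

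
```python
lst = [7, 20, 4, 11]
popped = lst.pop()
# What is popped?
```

11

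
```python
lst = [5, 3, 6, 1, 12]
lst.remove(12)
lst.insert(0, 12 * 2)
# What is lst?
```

After line 1: lst = [5, 3, 6, 1, 12]
After line 2 (remove first 12): lst = [5, 3, 6, 1]
After line 3 (insert 24 at index 0): lst = [24, 5, 3, 6, 1]

[24, 5, 3, 6, 1]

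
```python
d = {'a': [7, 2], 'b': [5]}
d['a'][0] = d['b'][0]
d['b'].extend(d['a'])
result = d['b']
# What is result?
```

After line 1: d = {'a': [7, 2], 'b': [5]}
After line 2 (a[0] = b[0] = 5): d = {'a': [5, 2], 'b': [5]}
After line 3 (b.extend(a) appends [5, 2]): d = {'a': [5, 2], 'b': [5, 5, 2]}
After line 4: result = d['b'] = [5, 5, 2]

[5, 5, 2]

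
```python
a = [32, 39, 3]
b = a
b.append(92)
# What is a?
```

After line 1: a = [32, 39, 3]
After line 2 (b = a is an alias, same object): a = [32, 39, 3], b = [32, 39, 3]
After line 3 (b.append mutates the shared list): a = [32, 39, 3, 92], b = [32, 39, 3, 92]

[32, 39, 3, 92]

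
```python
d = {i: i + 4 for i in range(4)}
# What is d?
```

{0: 4, 1: 5, 2: 6, 3: 7}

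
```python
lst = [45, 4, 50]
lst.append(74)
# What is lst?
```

[45, 4, 50, 74]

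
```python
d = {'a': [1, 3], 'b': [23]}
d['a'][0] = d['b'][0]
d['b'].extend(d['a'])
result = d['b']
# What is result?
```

After line 1: d = {'a': [1, 3], 'b': [23]}
After line 2 (a[0] = b[0] = 23): d = {'a': [23, 3], 'b': [23]}
After line 3 (b.extend(a) appends [23, 3]): d = {'a': [23, 3], 'b': [23, 23, 3]}
After line 4: result = d['b'] = [23, 23, 3]

[23, 23, 3]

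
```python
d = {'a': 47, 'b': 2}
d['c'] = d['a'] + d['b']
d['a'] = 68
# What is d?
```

After line 1: d = {'a': 47, 'b': 2}
After line 2 (d['c'] = 47 + 2): d = {'a': 47, 'b': 2, 'c': 49}
After line 3: d = {'a': 68, 'b': 2, 'c': 49}

{'a': 68, 'b': 2, 'c': 49}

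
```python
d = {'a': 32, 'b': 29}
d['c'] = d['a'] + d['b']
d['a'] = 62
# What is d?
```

After line 1: d = {'a': 32, 'b': 29}
After line 2 (d['c'] = 32 + 29): d = {'a': 32, 'b': 29, 'c': 61}
After line 3: d = {'a': 62, 'b': 29, 'c': 61}

{'a': 62, 'b': 29, 'c': 61}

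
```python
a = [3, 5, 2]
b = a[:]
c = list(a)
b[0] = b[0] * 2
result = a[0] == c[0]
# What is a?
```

After line 1: a = [3, 5, 2]
After line 2 (b = a[:], copy): a = [3, 5, 2], b = [3, 5, 2]
After line 3 (c = list(a) is a copy, new object): c = [3, 5, 2]
After line 4 (b[0] = 3 * 2 = 6; only b mutates (copy)): a = [3, 5, 2], b = [6, 5, 2], c = [3, 5, 2]
After line 5 (a[0] = 3, c[0] = 3; result = True)

[3, 5, 2]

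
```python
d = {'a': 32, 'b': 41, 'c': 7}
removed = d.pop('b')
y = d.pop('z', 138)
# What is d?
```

After line 1: d = {'a': 32, 'b': 41, 'c': 7}
After line 2 (pop 'b' returns 41): d = {'a': 32, 'c': 7}, removed = 41
After line 3 (pop 'z' missing, returns default 138): d = {'a': 32, 'c': 7}, y = 138

{'a': 32, 'c': 7}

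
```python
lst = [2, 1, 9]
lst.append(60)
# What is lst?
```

[2, 1, 9, 60]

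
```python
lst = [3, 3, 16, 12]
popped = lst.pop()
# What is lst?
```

[3, 3, 16]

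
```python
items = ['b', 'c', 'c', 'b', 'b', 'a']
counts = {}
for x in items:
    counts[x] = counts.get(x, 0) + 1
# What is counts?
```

Initial: counts = {}, items = ['b', 'c', 'c', 'b', 'b', 'a']
See 'b': counts = {'b': 1}
See 'c': counts = {'b': 1, 'c': 1}
See 'c': counts = {'b': 1, 'c': 2}
See 'b': counts = {'b': 2, 'c': 2}
See 'b': counts = {'b': 3, 'c': 2}
See 'a': counts = {'b': 3, 'c': 2, 'a': 1}

{'b': 3, 'c': 2, 'a': 1}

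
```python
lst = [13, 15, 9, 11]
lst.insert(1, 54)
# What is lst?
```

[13, 54, 15, 9, 11]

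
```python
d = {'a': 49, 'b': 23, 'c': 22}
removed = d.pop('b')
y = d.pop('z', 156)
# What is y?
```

After line 1: d = {'a': 49, 'b': 23, 'c': 22}
After line 2 (pop 'b' returns 23): d = {'a': 49, 'c': 22}, removed = 23
After line 3 (pop 'z' missing, returns default 156): d = {'a': 49, 'c': 22}, y = 156

156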